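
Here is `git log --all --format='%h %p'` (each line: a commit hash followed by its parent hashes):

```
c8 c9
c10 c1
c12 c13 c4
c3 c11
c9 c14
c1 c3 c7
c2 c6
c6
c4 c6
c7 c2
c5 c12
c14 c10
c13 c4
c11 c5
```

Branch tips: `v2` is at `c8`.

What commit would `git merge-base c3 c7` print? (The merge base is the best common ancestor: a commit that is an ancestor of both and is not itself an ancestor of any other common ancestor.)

c6

Ancestors of c3: {c11, c12, c13, c3, c4, c5, c6}.
Ancestors of c7: {c2, c6, c7}.
Common ancestors: {c6}.
The only common ancestor is c6, so it is the merge base.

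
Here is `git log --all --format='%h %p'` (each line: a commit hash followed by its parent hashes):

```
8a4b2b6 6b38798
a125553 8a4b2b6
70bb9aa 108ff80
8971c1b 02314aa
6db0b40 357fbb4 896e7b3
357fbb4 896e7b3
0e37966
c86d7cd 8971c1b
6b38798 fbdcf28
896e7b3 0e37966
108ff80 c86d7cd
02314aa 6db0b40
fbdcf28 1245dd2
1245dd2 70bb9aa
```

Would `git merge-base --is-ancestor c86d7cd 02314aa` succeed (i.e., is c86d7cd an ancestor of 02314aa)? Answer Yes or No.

Ancestors of 02314aa: {02314aa, 0e37966, 357fbb4, 6db0b40, 896e7b3}.
c86d7cd is not in that set, so it is not an ancestor of 02314aa.

No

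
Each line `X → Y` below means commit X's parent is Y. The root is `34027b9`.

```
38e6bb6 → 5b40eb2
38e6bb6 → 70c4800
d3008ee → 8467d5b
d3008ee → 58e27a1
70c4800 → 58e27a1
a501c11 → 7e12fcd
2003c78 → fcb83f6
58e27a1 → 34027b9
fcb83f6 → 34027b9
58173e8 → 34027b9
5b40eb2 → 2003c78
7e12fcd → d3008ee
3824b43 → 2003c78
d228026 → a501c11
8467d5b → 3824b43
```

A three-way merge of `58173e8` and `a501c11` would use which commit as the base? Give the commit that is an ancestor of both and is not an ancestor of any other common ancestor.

34027b9

Ancestors of 58173e8: {34027b9, 58173e8}.
Ancestors of a501c11: {2003c78, 34027b9, 3824b43, 58e27a1, 7e12fcd, 8467d5b, a501c11, d3008ee, fcb83f6}.
Common ancestors: {34027b9}.
The only common ancestor is 34027b9, so it is the merge base.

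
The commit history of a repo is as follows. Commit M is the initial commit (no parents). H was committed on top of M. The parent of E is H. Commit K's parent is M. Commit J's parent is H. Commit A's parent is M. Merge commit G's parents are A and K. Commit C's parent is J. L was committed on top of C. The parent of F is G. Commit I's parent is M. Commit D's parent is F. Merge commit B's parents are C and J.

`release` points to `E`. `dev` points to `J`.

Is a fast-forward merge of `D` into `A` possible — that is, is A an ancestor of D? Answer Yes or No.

A fast-forward from A to D is possible iff A is an ancestor of D.
Ancestors of D: {A, D, F, G, K, M}.
A is among them, so fast-forward is possible.

Yes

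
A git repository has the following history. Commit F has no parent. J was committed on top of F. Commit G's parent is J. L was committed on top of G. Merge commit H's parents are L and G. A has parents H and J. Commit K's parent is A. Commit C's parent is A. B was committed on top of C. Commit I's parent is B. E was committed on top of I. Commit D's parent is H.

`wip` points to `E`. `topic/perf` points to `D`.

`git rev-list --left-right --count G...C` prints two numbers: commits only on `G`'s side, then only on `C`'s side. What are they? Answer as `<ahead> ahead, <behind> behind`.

0 ahead, 4 behind

Reachable from G: {F, G, J}.
Reachable from C: {A, C, F, G, H, J, L}.
Only in G's history (ahead): {} — 0.
Only in C's history (behind): {A, C, H, L} — 4.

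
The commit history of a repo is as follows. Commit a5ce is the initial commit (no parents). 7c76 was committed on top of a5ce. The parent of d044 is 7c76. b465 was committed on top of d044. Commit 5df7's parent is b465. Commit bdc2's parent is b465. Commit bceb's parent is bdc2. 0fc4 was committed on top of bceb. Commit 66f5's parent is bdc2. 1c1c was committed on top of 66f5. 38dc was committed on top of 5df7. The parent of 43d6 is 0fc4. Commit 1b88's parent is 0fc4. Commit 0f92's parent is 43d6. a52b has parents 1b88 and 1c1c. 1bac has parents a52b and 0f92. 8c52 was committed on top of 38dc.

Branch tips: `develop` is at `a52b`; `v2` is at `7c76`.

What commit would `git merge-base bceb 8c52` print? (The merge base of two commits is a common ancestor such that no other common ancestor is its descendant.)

b465

Ancestors of bceb: {7c76, a5ce, b465, bceb, bdc2, d044}.
Ancestors of 8c52: {38dc, 5df7, 7c76, 8c52, a5ce, b465, d044}.
Common ancestors: {7c76, a5ce, b465, d044}.
Among these, b465 is not an ancestor of any other common ancestor — it is the merge base.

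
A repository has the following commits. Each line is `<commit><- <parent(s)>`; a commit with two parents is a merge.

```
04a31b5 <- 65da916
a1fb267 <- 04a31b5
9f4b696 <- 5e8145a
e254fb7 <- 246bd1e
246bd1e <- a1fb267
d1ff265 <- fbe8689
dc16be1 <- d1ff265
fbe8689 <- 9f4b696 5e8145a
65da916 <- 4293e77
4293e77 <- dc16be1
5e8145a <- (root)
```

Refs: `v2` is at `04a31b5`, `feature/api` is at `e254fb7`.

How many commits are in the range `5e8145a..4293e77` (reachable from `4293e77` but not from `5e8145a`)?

5

Reachable from 4293e77: {4293e77, 5e8145a, 9f4b696, d1ff265, dc16be1, fbe8689}.
Reachable from 5e8145a: {5e8145a}.
In 4293e77's history but not 5e8145a's: {4293e77, 9f4b696, d1ff265, dc16be1, fbe8689} — 5 commits.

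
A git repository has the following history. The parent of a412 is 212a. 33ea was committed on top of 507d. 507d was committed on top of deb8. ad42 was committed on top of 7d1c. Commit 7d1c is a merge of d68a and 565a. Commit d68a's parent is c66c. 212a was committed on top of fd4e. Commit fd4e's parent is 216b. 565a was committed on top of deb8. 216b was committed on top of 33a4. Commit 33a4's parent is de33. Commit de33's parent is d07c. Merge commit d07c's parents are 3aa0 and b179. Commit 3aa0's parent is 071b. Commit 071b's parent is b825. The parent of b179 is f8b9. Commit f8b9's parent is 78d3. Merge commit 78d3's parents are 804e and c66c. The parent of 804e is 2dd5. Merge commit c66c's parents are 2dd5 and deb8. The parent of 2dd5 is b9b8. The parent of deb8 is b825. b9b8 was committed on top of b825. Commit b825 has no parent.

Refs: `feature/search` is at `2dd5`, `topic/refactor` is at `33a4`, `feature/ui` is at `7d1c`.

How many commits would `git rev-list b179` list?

Walking parent pointers from b179: reachable set = {2dd5, 78d3, 804e, b179, b825, b9b8, c66c, deb8, f8b9}.
That is 9 commits.

9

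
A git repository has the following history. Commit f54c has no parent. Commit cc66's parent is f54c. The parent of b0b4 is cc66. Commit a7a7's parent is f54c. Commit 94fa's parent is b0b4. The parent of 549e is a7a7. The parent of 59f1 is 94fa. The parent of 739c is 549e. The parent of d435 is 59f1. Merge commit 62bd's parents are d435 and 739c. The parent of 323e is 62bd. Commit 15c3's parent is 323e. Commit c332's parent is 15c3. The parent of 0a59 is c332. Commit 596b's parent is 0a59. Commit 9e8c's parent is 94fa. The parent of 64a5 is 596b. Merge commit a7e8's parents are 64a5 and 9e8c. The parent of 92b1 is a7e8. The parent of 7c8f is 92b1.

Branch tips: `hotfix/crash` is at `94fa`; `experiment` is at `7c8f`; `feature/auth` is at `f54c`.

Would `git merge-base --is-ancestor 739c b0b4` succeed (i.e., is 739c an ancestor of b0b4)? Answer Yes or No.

Ancestors of b0b4: {b0b4, cc66, f54c}.
739c is not in that set, so it is not an ancestor of b0b4.

No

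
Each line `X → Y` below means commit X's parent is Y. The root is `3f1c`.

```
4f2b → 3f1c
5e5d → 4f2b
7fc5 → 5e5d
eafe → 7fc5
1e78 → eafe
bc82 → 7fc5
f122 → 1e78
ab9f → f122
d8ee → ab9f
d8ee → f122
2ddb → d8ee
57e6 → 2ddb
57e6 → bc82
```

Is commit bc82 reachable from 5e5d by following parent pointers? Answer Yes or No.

Ancestors of 5e5d: {3f1c, 4f2b, 5e5d}.
bc82 is not in that set, so it is not an ancestor of 5e5d.

No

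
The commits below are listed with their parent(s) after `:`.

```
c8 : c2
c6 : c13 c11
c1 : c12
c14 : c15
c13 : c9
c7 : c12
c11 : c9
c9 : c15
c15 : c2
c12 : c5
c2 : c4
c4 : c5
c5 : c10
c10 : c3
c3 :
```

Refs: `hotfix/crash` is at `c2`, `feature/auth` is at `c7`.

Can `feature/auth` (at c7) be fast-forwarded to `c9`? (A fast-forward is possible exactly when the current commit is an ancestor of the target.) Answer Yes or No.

A fast-forward from c7 to c9 is possible iff c7 is an ancestor of c9.
Ancestors of c9: {c10, c15, c2, c3, c4, c5, c9}.
c7 is not among them, so fast-forward is not possible.

No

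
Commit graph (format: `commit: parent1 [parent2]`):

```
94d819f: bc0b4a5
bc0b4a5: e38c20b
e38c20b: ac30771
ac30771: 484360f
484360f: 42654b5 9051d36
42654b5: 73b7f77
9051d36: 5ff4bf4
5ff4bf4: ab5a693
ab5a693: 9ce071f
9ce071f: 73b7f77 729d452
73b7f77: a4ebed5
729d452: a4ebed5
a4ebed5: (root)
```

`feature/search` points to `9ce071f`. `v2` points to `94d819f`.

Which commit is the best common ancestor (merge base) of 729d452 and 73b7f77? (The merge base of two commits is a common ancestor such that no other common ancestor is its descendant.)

Ancestors of 729d452: {729d452, a4ebed5}.
Ancestors of 73b7f77: {73b7f77, a4ebed5}.
Common ancestors: {a4ebed5}.
The only common ancestor is a4ebed5, so it is the merge base.

a4ebed5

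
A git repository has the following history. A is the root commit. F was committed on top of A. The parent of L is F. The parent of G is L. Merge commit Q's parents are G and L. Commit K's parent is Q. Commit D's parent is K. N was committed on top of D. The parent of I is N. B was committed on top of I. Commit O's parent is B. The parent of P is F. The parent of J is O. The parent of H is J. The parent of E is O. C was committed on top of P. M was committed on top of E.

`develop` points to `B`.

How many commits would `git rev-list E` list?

12

Walking parent pointers from E: reachable set = {A, B, D, E, F, G, I, K, L, N, O, Q}.
That is 12 commits.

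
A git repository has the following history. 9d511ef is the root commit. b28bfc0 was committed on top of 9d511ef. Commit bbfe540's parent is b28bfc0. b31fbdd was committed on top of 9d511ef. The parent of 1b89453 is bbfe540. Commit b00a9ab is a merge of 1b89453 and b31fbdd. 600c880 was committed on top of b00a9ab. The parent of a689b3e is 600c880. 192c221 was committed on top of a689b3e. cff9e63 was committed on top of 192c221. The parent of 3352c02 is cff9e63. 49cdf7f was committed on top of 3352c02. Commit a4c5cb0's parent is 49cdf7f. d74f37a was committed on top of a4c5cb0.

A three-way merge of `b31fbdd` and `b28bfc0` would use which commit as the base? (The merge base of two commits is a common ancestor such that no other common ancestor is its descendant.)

Ancestors of b31fbdd: {9d511ef, b31fbdd}.
Ancestors of b28bfc0: {9d511ef, b28bfc0}.
Common ancestors: {9d511ef}.
The only common ancestor is 9d511ef, so it is the merge base.

9d511ef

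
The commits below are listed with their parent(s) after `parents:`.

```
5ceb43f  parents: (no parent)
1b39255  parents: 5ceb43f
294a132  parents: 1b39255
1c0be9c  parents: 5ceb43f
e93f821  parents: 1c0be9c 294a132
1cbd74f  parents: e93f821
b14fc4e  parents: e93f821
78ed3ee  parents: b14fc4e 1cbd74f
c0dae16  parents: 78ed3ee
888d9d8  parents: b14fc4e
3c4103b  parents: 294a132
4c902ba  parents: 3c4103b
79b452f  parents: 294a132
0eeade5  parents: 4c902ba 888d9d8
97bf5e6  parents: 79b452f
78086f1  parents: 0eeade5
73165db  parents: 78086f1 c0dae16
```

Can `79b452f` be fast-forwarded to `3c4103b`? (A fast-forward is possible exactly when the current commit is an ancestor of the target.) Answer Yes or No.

No

A fast-forward from 79b452f to 3c4103b is possible iff 79b452f is an ancestor of 3c4103b.
Ancestors of 3c4103b: {1b39255, 294a132, 3c4103b, 5ceb43f}.
79b452f is not among them, so fast-forward is not possible.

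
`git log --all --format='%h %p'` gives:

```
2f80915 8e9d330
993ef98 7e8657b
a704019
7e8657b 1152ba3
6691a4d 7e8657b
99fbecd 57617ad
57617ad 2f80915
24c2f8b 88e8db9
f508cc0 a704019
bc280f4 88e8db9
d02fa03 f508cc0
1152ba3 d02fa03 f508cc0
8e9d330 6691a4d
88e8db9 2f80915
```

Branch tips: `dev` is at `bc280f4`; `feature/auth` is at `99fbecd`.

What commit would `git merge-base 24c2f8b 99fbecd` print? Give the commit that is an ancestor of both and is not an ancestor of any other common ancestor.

Ancestors of 24c2f8b: {1152ba3, 24c2f8b, 2f80915, 6691a4d, 7e8657b, 88e8db9, 8e9d330, a704019, d02fa03, f508cc0}.
Ancestors of 99fbecd: {1152ba3, 2f80915, 57617ad, 6691a4d, 7e8657b, 8e9d330, 99fbecd, a704019, d02fa03, f508cc0}.
Common ancestors: {1152ba3, 2f80915, 6691a4d, 7e8657b, 8e9d330, a704019, d02fa03, f508cc0}.
Among these, 2f80915 is not an ancestor of any other common ancestor — it is the merge base.

2f80915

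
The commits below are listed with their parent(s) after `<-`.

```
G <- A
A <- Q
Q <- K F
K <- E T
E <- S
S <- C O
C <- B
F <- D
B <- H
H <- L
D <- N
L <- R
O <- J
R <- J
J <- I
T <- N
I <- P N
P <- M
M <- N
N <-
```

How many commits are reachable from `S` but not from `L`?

Reachable from S: {B, C, H, I, J, L, M, N, O, P, R, S}.
Reachable from L: {I, J, L, M, N, P, R}.
In S's history but not L's: {B, C, H, O, S} — 5 commits.

5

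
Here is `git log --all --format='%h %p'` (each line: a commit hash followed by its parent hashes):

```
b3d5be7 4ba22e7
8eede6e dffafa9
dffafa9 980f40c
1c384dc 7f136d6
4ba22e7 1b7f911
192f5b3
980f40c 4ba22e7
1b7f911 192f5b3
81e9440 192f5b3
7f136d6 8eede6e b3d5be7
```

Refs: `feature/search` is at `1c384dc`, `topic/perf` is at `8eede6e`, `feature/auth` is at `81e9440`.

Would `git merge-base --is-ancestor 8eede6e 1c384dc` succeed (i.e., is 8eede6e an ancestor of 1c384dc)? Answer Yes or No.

Yes

Ancestors of 1c384dc (commits reachable by following parents): {192f5b3, 1b7f911, 1c384dc, 4ba22e7, 7f136d6, 8eede6e, 980f40c, b3d5be7, dffafa9}.
8eede6e is in that set, so it is an ancestor of 1c384dc.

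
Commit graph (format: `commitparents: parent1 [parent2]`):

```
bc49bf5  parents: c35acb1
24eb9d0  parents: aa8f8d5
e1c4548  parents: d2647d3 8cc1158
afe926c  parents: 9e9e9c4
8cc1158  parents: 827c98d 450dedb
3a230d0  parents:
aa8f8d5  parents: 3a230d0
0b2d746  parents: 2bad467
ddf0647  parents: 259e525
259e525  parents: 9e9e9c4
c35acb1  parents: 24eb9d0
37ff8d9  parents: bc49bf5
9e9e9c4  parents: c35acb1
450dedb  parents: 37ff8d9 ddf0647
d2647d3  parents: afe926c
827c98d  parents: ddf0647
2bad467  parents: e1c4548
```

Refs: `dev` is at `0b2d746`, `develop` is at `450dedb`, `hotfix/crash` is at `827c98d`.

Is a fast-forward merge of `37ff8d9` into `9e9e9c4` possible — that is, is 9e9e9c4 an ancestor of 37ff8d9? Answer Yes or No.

No

A fast-forward from 9e9e9c4 to 37ff8d9 is possible iff 9e9e9c4 is an ancestor of 37ff8d9.
Ancestors of 37ff8d9: {24eb9d0, 37ff8d9, 3a230d0, aa8f8d5, bc49bf5, c35acb1}.
9e9e9c4 is not among them, so fast-forward is not possible.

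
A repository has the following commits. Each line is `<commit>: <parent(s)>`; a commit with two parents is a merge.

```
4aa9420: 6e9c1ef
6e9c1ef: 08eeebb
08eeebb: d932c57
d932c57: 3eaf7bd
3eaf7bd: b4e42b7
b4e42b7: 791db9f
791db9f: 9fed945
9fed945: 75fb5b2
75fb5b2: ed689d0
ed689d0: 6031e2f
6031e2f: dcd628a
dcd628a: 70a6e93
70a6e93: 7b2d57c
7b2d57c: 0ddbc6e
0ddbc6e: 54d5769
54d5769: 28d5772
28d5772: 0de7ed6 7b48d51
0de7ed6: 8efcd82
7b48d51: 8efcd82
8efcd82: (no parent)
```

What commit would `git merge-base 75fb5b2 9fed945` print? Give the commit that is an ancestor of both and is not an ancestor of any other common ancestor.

75fb5b2

Ancestors of 75fb5b2: {0ddbc6e, 0de7ed6, 28d5772, 54d5769, 6031e2f, 70a6e93, 75fb5b2, 7b2d57c, 7b48d51, 8efcd82, dcd628a, ed689d0}.
Ancestors of 9fed945: {0ddbc6e, 0de7ed6, 28d5772, 54d5769, 6031e2f, 70a6e93, 75fb5b2, 7b2d57c, 7b48d51, 8efcd82, 9fed945, dcd628a, ed689d0}.
Common ancestors: {0ddbc6e, 0de7ed6, 28d5772, 54d5769, 6031e2f, 70a6e93, 75fb5b2, 7b2d57c, 7b48d51, 8efcd82, dcd628a, ed689d0}.
Among these, 75fb5b2 is not an ancestor of any other common ancestor — it is the merge base.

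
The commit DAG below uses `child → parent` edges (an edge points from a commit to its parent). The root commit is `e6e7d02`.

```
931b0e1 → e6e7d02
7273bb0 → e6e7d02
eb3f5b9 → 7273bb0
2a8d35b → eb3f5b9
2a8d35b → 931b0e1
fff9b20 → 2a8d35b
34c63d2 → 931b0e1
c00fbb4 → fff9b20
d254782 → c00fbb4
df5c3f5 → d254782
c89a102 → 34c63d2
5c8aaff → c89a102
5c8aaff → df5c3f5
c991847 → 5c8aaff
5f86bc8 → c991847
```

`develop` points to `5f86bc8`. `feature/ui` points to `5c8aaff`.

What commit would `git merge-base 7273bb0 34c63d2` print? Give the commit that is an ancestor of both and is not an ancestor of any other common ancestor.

Ancestors of 7273bb0: {7273bb0, e6e7d02}.
Ancestors of 34c63d2: {34c63d2, 931b0e1, e6e7d02}.
Common ancestors: {e6e7d02}.
The only common ancestor is e6e7d02, so it is the merge base.

e6e7d02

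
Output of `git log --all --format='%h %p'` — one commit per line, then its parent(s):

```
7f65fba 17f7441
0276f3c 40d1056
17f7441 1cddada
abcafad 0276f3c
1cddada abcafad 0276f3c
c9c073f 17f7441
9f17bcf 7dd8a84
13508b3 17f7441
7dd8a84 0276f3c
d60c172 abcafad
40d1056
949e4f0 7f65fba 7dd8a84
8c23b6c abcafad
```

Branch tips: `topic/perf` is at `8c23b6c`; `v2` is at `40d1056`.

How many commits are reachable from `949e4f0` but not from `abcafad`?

5

Reachable from 949e4f0: {0276f3c, 17f7441, 1cddada, 40d1056, 7dd8a84, 7f65fba, 949e4f0, abcafad}.
Reachable from abcafad: {0276f3c, 40d1056, abcafad}.
In 949e4f0's history but not abcafad's: {17f7441, 1cddada, 7dd8a84, 7f65fba, 949e4f0} — 5 commits.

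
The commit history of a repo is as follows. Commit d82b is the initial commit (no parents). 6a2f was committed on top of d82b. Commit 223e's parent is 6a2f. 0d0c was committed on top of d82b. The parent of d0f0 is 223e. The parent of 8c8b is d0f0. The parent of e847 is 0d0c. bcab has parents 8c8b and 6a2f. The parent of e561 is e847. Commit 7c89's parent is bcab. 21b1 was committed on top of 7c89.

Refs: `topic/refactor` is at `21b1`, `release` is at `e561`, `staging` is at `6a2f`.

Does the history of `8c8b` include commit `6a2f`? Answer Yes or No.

Ancestors of 8c8b (commits reachable by following parents): {223e, 6a2f, 8c8b, d0f0, d82b}.
6a2f is in that set, so it is an ancestor of 8c8b.

Yes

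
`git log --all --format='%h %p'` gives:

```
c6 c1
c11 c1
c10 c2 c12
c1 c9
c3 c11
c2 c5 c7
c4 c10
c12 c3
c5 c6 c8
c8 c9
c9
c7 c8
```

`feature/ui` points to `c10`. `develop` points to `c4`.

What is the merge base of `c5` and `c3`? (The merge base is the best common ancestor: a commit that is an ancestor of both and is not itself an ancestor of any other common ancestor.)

c1

Ancestors of c5: {c1, c5, c6, c8, c9}.
Ancestors of c3: {c1, c11, c3, c9}.
Common ancestors: {c1, c9}.
Among these, c1 is not an ancestor of any other common ancestor — it is the merge base.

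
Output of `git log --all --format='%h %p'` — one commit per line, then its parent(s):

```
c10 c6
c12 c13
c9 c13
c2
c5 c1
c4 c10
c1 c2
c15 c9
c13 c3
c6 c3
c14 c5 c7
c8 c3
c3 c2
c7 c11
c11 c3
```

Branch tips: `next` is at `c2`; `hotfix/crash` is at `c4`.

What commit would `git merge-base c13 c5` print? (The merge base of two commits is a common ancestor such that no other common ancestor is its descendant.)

c2

Ancestors of c13: {c13, c2, c3}.
Ancestors of c5: {c1, c2, c5}.
Common ancestors: {c2}.
The only common ancestor is c2, so it is the merge base.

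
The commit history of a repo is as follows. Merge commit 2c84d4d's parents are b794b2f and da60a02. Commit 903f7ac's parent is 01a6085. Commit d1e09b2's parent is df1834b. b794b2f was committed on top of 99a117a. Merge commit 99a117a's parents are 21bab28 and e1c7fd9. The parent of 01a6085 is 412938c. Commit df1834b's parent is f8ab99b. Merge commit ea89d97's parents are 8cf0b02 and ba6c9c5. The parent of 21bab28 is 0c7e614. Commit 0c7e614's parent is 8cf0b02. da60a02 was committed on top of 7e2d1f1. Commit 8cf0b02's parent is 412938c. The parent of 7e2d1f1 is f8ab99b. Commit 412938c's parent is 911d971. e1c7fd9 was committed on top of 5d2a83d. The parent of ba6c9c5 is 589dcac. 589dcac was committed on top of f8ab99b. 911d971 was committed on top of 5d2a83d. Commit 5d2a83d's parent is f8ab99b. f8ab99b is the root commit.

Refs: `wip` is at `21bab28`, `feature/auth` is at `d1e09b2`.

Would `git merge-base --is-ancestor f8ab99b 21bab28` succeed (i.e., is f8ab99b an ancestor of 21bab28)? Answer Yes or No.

Yes

Ancestors of 21bab28 (commits reachable by following parents): {0c7e614, 21bab28, 412938c, 5d2a83d, 8cf0b02, 911d971, f8ab99b}.
f8ab99b is in that set, so it is an ancestor of 21bab28.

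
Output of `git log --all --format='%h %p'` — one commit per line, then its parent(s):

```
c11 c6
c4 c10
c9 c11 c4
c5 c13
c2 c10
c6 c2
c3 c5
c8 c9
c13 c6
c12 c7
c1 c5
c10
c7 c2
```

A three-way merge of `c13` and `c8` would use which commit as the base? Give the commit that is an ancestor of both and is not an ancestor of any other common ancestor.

c6

Ancestors of c13: {c10, c13, c2, c6}.
Ancestors of c8: {c10, c11, c2, c4, c6, c8, c9}.
Common ancestors: {c10, c2, c6}.
Among these, c6 is not an ancestor of any other common ancestor — it is the merge base.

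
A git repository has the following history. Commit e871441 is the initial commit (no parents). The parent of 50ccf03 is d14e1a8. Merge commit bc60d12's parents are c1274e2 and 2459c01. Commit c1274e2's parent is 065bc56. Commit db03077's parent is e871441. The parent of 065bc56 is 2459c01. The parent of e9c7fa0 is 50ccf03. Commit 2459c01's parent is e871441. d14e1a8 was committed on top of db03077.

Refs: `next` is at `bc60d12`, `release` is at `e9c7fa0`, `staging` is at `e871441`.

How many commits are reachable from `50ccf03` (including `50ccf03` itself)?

Walking parent pointers from 50ccf03: reachable set = {50ccf03, d14e1a8, db03077, e871441}.
That is 4 commits.

4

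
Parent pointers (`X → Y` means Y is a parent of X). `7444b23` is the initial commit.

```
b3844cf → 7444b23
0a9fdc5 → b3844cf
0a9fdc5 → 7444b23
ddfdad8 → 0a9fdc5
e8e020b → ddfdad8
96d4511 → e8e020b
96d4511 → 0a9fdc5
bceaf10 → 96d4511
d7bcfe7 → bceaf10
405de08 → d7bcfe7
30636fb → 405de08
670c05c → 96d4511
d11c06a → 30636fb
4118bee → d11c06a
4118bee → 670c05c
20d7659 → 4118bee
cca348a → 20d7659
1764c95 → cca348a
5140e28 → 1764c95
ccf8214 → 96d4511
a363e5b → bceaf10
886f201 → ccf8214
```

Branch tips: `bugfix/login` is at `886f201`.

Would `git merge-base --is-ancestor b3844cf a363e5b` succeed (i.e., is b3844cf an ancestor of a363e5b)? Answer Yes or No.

Yes

Ancestors of a363e5b (commits reachable by following parents): {0a9fdc5, 7444b23, 96d4511, a363e5b, b3844cf, bceaf10, ddfdad8, e8e020b}.
b3844cf is in that set, so it is an ancestor of a363e5b.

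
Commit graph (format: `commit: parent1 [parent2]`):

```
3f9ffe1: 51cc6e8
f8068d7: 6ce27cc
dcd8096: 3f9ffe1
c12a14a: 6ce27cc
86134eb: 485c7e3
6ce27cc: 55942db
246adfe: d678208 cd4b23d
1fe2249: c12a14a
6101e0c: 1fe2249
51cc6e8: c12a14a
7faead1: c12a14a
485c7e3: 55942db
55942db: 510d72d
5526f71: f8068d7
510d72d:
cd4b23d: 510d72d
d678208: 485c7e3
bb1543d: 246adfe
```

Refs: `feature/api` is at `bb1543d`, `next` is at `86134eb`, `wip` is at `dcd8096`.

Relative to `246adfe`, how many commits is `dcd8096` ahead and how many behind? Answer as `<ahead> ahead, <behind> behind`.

Reachable from dcd8096: {3f9ffe1, 510d72d, 51cc6e8, 55942db, 6ce27cc, c12a14a, dcd8096}.
Reachable from 246adfe: {246adfe, 485c7e3, 510d72d, 55942db, cd4b23d, d678208}.
Only in dcd8096's history (ahead): {3f9ffe1, 51cc6e8, 6ce27cc, c12a14a, dcd8096} — 5.
Only in 246adfe's history (behind): {246adfe, 485c7e3, cd4b23d, d678208} — 4.

5 ahead, 4 behind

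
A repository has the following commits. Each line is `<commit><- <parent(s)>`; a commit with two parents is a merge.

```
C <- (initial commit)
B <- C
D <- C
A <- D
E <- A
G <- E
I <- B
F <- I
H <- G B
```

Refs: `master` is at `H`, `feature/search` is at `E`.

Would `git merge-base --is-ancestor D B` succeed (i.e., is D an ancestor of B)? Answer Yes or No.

Ancestors of B: {B, C}.
D is not in that set, so it is not an ancestor of B.

No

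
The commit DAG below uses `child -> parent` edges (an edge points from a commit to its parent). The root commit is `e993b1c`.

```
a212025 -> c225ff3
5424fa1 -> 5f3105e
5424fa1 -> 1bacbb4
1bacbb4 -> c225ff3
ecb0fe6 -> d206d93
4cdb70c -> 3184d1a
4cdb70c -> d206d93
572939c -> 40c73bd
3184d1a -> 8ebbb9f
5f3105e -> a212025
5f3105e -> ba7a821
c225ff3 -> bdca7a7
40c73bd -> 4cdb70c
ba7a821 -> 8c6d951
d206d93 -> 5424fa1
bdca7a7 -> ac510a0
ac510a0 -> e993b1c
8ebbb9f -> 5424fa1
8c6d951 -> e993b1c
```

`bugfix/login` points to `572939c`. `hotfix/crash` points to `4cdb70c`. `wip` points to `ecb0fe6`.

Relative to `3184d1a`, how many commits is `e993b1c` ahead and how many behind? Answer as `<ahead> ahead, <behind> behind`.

Reachable from e993b1c: {e993b1c}.
Reachable from 3184d1a: {1bacbb4, 3184d1a, 5424fa1, 5f3105e, 8c6d951, 8ebbb9f, a212025, ac510a0, ba7a821, bdca7a7, c225ff3, e993b1c}.
Only in e993b1c's history (ahead): {} — 0.
Only in 3184d1a's history (behind): {1bacbb4, 3184d1a, 5424fa1, 5f3105e, 8c6d951, 8ebbb9f, a212025, ac510a0, ba7a821, bdca7a7, c225ff3} — 11.

0 ahead, 11 behind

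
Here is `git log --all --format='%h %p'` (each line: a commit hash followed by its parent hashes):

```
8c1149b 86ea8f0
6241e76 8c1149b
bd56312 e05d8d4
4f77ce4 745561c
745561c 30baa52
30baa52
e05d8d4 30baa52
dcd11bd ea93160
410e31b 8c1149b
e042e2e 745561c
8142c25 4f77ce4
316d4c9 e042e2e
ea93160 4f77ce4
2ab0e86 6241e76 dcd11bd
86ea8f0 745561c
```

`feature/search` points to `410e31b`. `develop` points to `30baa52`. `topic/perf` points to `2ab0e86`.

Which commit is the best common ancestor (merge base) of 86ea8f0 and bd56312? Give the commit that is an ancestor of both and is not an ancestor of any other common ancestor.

30baa52

Ancestors of 86ea8f0: {30baa52, 745561c, 86ea8f0}.
Ancestors of bd56312: {30baa52, bd56312, e05d8d4}.
Common ancestors: {30baa52}.
The only common ancestor is 30baa52, so it is the merge base.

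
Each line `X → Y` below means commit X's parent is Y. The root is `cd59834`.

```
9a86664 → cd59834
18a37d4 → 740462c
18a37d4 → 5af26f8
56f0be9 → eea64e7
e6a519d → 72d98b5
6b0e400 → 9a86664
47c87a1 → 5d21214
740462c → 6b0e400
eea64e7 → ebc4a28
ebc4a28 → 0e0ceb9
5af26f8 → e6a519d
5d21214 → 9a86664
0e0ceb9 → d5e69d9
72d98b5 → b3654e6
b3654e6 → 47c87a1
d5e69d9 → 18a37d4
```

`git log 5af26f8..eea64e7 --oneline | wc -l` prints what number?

Reachable from eea64e7: {0e0ceb9, 18a37d4, 47c87a1, 5af26f8, 5d21214, 6b0e400, 72d98b5, 740462c, 9a86664, b3654e6, cd59834, d5e69d9, e6a519d, ebc4a28, eea64e7}.
Reachable from 5af26f8: {47c87a1, 5af26f8, 5d21214, 72d98b5, 9a86664, b3654e6, cd59834, e6a519d}.
In eea64e7's history but not 5af26f8's: {0e0ceb9, 18a37d4, 6b0e400, 740462c, d5e69d9, ebc4a28, eea64e7} — 7 commits.

7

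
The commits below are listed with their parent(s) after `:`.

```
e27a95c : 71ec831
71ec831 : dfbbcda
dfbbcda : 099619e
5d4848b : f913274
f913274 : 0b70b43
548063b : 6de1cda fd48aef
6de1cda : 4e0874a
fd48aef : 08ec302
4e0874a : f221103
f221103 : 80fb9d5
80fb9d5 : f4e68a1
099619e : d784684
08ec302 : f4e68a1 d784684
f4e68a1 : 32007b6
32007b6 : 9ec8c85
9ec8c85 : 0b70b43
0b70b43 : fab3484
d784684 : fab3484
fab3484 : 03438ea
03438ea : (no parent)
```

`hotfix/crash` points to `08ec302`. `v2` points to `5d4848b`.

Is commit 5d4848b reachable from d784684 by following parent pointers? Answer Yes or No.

Ancestors of d784684: {03438ea, d784684, fab3484}.
5d4848b is not in that set, so it is not an ancestor of d784684.

No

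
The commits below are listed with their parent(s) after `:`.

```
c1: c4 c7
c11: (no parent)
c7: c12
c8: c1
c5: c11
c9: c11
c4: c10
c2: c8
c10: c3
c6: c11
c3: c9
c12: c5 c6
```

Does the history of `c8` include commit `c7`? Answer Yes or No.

Yes

Ancestors of c8 (commits reachable by following parents): {c1, c10, c11, c12, c3, c4, c5, c6, c7, c8, c9}.
c7 is in that set, so it is an ancestor of c8.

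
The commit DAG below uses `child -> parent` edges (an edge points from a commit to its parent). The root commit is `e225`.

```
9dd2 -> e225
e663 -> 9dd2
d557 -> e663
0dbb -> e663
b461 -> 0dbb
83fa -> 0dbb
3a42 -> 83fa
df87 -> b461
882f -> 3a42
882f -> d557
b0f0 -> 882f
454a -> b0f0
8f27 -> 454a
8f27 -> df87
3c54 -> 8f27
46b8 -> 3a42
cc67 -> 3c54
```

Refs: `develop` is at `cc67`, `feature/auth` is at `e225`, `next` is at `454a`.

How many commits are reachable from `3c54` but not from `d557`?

Reachable from 3c54: {0dbb, 3a42, 3c54, 454a, 83fa, 882f, 8f27, 9dd2, b0f0, b461, d557, df87, e225, e663}.
Reachable from d557: {9dd2, d557, e225, e663}.
In 3c54's history but not d557's: {0dbb, 3a42, 3c54, 454a, 83fa, 882f, 8f27, b0f0, b461, df87} — 10 commits.

10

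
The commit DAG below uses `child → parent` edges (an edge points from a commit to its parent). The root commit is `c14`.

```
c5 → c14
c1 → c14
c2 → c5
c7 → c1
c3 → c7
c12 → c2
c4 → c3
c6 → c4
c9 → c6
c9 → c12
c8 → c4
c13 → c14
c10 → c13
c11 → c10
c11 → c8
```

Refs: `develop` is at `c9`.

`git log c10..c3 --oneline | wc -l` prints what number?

Reachable from c3: {c1, c14, c3, c7}.
Reachable from c10: {c10, c13, c14}.
In c3's history but not c10's: {c1, c3, c7} — 3 commits.

3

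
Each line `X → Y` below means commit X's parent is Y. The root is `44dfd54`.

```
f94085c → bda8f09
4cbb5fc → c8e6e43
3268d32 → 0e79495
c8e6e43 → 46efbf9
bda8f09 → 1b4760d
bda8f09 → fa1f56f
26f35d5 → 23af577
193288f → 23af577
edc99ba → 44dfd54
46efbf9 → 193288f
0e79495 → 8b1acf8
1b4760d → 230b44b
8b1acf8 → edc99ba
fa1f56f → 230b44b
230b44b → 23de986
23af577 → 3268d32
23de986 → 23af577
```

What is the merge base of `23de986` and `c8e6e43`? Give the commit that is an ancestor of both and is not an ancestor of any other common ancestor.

Ancestors of 23de986: {0e79495, 23af577, 23de986, 3268d32, 44dfd54, 8b1acf8, edc99ba}.
Ancestors of c8e6e43: {0e79495, 193288f, 23af577, 3268d32, 44dfd54, 46efbf9, 8b1acf8, c8e6e43, edc99ba}.
Common ancestors: {0e79495, 23af577, 3268d32, 44dfd54, 8b1acf8, edc99ba}.
Among these, 23af577 is not an ancestor of any other common ancestor — it is the merge base.

23af577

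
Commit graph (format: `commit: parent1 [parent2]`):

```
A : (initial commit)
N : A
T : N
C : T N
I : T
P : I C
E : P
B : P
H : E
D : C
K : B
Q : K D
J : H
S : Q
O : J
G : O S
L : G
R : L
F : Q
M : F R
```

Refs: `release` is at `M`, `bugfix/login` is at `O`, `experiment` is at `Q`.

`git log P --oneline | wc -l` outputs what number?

6

Walking parent pointers from P: reachable set = {A, C, I, N, P, T}.
That is 6 commits.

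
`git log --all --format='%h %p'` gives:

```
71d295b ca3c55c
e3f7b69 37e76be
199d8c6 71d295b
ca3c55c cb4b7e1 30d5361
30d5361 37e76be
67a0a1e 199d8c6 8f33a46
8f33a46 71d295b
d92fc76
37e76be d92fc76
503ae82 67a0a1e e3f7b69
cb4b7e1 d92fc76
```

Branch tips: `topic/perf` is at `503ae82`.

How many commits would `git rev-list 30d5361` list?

3

Walking parent pointers from 30d5361: reachable set = {30d5361, 37e76be, d92fc76}.
That is 3 commits.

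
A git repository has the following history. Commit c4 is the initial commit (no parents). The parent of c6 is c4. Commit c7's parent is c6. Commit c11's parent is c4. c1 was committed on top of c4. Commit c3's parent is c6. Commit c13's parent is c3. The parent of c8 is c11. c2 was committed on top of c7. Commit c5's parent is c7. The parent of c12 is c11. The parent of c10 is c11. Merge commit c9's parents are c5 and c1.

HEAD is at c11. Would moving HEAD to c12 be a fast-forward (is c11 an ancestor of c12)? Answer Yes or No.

A fast-forward from c11 to c12 is possible iff c11 is an ancestor of c12.
Ancestors of c12: {c11, c12, c4}.
c11 is among them, so fast-forward is possible.

Yes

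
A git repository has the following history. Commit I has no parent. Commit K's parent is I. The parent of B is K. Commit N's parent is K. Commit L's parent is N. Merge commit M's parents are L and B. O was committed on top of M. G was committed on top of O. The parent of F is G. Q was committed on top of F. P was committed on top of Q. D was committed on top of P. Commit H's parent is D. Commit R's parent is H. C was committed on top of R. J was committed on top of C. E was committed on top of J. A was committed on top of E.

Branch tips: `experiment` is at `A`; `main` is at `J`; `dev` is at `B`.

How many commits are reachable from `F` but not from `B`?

Reachable from F: {B, F, G, I, K, L, M, N, O}.
Reachable from B: {B, I, K}.
In F's history but not B's: {F, G, L, M, N, O} — 6 commits.

6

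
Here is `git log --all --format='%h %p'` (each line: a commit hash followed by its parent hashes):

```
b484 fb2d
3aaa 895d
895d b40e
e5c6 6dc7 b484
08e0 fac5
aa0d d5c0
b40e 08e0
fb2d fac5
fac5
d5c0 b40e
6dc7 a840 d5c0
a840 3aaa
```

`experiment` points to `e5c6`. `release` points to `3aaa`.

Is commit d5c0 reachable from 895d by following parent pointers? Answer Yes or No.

Ancestors of 895d: {08e0, 895d, b40e, fac5}.
d5c0 is not in that set, so it is not an ancestor of 895d.

No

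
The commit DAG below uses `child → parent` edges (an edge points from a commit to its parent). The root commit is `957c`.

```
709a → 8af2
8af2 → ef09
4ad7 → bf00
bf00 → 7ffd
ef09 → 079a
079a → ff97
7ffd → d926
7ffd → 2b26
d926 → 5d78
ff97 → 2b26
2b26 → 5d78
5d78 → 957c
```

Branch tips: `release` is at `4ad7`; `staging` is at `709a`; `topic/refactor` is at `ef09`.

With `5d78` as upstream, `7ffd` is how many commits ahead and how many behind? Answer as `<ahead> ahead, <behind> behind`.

3 ahead, 0 behind

Reachable from 7ffd: {2b26, 5d78, 7ffd, 957c, d926}.
Reachable from 5d78: {5d78, 957c}.
Only in 7ffd's history (ahead): {2b26, 7ffd, d926} — 3.
Only in 5d78's history (behind): {} — 0.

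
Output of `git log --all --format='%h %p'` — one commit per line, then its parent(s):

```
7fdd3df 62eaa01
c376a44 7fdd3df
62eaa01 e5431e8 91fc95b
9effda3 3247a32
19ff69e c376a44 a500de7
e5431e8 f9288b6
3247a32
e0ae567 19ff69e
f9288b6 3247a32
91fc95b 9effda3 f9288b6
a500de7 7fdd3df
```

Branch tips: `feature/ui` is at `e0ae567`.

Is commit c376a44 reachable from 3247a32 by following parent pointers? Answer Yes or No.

No

Ancestors of 3247a32: {3247a32}.
c376a44 is not in that set, so it is not an ancestor of 3247a32.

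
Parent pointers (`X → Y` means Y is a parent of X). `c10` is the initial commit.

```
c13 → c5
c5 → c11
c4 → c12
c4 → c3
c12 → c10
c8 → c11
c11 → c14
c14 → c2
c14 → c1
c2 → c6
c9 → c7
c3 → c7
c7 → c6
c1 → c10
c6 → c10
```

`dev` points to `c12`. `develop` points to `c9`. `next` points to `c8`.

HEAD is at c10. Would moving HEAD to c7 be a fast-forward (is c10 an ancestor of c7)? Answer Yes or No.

A fast-forward from c10 to c7 is possible iff c10 is an ancestor of c7.
Ancestors of c7: {c10, c6, c7}.
c10 is among them, so fast-forward is possible.

Yes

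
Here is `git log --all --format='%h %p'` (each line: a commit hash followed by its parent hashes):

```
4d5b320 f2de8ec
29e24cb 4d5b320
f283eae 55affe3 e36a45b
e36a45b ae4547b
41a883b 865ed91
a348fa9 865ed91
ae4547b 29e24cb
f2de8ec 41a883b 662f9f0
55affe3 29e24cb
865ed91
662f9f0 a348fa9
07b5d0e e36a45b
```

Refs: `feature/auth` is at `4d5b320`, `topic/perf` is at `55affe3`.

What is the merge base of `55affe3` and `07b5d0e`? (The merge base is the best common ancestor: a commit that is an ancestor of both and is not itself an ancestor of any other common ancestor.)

29e24cb

Ancestors of 55affe3: {29e24cb, 41a883b, 4d5b320, 55affe3, 662f9f0, 865ed91, a348fa9, f2de8ec}.
Ancestors of 07b5d0e: {07b5d0e, 29e24cb, 41a883b, 4d5b320, 662f9f0, 865ed91, a348fa9, ae4547b, e36a45b, f2de8ec}.
Common ancestors: {29e24cb, 41a883b, 4d5b320, 662f9f0, 865ed91, a348fa9, f2de8ec}.
Among these, 29e24cb is not an ancestor of any other common ancestor — it is the merge base.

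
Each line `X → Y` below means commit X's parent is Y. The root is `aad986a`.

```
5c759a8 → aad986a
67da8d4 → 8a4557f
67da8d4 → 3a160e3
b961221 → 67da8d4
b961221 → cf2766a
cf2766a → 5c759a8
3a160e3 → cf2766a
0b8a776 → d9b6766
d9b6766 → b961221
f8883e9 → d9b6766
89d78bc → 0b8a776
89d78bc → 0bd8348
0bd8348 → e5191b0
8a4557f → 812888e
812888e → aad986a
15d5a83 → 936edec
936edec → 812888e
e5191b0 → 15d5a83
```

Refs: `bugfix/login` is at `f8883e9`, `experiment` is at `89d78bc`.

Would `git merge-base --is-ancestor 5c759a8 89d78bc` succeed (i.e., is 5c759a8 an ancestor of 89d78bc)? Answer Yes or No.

Ancestors of 89d78bc (commits reachable by following parents): {0b8a776, 0bd8348, 15d5a83, 3a160e3, 5c759a8, 67da8d4, 812888e, 89d78bc, 8a4557f, 936edec, aad986a, b961221, cf2766a, d9b6766, e5191b0}.
5c759a8 is in that set, so it is an ancestor of 89d78bc.

Yes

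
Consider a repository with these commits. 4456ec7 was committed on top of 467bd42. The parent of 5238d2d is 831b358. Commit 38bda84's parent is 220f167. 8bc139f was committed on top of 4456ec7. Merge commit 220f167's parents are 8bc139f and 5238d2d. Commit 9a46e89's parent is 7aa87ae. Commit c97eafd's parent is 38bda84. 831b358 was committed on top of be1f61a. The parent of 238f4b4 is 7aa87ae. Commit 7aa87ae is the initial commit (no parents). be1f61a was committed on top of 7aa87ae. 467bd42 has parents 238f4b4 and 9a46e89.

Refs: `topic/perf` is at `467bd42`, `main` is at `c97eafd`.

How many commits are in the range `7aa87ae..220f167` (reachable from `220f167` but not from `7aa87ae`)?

Reachable from 220f167: {220f167, 238f4b4, 4456ec7, 467bd42, 5238d2d, 7aa87ae, 831b358, 8bc139f, 9a46e89, be1f61a}.
Reachable from 7aa87ae: {7aa87ae}.
In 220f167's history but not 7aa87ae's: {220f167, 238f4b4, 4456ec7, 467bd42, 5238d2d, 831b358, 8bc139f, 9a46e89, be1f61a} — 9 commits.

9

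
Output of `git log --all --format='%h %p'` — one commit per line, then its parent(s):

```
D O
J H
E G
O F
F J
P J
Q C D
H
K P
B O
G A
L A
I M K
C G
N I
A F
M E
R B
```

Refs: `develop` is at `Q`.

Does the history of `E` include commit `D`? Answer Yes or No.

No

Ancestors of E: {A, E, F, G, H, J}.
D is not in that set, so it is not an ancestor of E.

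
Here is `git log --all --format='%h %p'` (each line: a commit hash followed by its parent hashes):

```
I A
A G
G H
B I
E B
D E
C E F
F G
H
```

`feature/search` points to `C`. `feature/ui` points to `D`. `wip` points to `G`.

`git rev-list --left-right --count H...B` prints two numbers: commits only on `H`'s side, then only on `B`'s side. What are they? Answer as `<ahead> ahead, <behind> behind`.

0 ahead, 4 behind

Reachable from H: {H}.
Reachable from B: {A, B, G, H, I}.
Only in H's history (ahead): {} — 0.
Only in B's history (behind): {A, B, G, I} — 4.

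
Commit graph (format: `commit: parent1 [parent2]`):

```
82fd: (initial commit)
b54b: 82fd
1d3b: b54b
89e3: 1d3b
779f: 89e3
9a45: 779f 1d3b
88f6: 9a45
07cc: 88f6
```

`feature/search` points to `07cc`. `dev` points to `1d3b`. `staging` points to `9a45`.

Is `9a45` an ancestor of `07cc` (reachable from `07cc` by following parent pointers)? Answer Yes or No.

Ancestors of 07cc (commits reachable by following parents): {07cc, 1d3b, 779f, 82fd, 88f6, 89e3, 9a45, b54b}.
9a45 is in that set, so it is an ancestor of 07cc.

Yes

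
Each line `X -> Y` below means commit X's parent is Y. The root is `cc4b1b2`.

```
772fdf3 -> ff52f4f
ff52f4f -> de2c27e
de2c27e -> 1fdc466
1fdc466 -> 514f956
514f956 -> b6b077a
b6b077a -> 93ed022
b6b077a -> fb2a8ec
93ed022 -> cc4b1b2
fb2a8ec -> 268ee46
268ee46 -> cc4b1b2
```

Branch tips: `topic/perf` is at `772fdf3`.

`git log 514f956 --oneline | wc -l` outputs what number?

Walking parent pointers from 514f956: reachable set = {268ee46, 514f956, 93ed022, b6b077a, cc4b1b2, fb2a8ec}.
That is 6 commits.

6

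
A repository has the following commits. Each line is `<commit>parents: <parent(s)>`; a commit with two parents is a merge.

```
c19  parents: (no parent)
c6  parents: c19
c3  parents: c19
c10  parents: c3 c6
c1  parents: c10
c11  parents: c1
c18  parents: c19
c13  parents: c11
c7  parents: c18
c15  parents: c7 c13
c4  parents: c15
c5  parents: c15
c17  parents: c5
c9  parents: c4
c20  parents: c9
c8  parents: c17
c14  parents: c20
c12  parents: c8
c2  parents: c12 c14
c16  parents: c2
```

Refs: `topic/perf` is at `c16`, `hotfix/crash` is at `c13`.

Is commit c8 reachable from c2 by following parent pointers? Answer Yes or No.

Yes

Ancestors of c2 (commits reachable by following parents): {c1, c10, c11, c12, c13, c14, c15, c17, c18, c19, c2, c20, c3, c4, c5, c6, c7, c8, c9}.
c8 is in that set, so it is an ancestor of c2.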